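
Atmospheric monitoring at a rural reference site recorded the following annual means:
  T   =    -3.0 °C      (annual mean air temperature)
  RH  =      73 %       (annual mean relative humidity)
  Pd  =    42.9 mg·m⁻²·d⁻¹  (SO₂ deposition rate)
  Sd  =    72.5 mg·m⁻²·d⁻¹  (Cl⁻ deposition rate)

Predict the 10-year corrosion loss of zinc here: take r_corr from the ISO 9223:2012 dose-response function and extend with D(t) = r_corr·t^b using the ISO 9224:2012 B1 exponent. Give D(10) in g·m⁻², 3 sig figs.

zinc: f(T) = +0.038·(T−10) [T≤10 °C] = -0.4940
  Pd branch = 0.0129·Pd^0.44·e^(0.046·RH+f) = 1.182 μm/a
  Sd branch = 0.0175·Sd^0.57·e^(0.008·RH+0.085·T) = 0.2795 μm/a
  r_corr = 1.182 + 0.2795 = 1.462 μm/a
Power-law: D(10) = r_corr · 10^0.813
  D(10) = 1.462 × 10^0.813 = 1.462 × 6.501 = 9.503 μm
  Mass loss = 9.503 μm × 7.14 g/cm³ = 67.85 g·m⁻²

D(10) = 67.8 g·m⁻²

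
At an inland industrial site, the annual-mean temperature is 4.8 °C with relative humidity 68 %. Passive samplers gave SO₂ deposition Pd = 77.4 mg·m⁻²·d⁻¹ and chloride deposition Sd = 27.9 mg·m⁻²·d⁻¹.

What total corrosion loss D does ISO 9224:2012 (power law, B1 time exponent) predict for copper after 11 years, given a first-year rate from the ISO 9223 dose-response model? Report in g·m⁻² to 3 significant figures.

D(11) = 37.2 g·m⁻²

copper: temperature factor f = +0.126·(-5.2) = -0.6552
  SO₂ term: 0.0053·77.4^0.26·exp(0.059·68-0.6552) = 0.4712
  Cl⁻ term: 0.01025·27.9^0.27·exp(0.036·68+0.049·4.8) = 0.3684
  r_corr = 0.4712 + 0.3684 = 0.8396 μm/a
ISO 9224: D(t) = r_corr · t^b with b = 0.667 (copper, B1)
  D(11) = 0.8396 × 11^0.667 = 0.8396 × 4.95 = 4.156 μm
  Mass loss = 4.156 μm × 8.96 g/cm³ = 37.24 g·m⁻²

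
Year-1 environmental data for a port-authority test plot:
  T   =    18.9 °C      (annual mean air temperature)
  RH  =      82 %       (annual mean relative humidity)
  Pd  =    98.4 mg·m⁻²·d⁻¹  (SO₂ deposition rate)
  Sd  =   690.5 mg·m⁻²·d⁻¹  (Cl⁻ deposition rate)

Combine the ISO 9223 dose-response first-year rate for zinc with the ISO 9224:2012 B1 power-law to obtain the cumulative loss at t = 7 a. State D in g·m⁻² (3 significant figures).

D(7) = 320 g·m⁻²

zinc: T>10 °C ⇒ hinge -0.071·(18.9−10) = -0.6319
  Pd branch = 0.0129·Pd^0.44·e^(0.046·RH+f) = 2.245 μm/a
  Cl⁻ term: 0.0175·690.5^0.57·exp(0.008·82+0.085·18.9) = 6.982
  sum: 2.245 + 6.982 → r_corr = 9.227 μm/a
Power-law: D(7) = r_corr · 7^0.813
  D(7) = 9.227 × 7^0.813 = 9.227 × 4.865 = 44.89 μm
  Mass loss = 44.89 μm × 7.14 g/cm³ = 320.5 g·m⁻²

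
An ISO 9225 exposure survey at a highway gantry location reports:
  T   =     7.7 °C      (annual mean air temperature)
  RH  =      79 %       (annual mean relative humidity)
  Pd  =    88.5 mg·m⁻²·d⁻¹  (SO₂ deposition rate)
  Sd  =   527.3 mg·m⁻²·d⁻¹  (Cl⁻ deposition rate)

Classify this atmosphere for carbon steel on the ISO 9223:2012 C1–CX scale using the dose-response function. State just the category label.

C5

carbon steel: f(T) = +0.150·(T−10) [T≤10 °C] = -0.3450
  sulphur-dioxide contribution → 62.62 μm/a
  chloride contribution → 91.67 μm/a
  total first-year rate 154.3 μm/a
154 μm/a falls in (80, 200] for carbon steel → category C5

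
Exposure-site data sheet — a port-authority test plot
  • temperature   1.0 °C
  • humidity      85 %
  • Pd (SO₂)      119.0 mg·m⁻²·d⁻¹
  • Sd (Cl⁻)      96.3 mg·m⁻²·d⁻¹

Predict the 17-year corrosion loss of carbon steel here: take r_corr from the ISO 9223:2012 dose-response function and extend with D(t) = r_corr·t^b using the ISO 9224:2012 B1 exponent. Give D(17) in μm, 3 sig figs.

carbon steel: T≤10 °C ⇒ hinge +0.150·(1.0−10) = -1.3500
  SO₂ term: 1.77·119.0^0.52·exp(0.02·85-1.3500) = 30.15
  Cl⁻ term: 0.102·96.3^0.62·exp(0.033·85+0.04·1.0) = 29.79
  r_corr = 30.15 + 29.79 = 59.93 μm/a
ISO 9224: D(t) = r_corr · t^b with b = 0.523 (carbon steel, B1)
  D(17) = 59.93 × 17^0.523 = 59.93 × 4.401 = 263.8 μm

D(17) = 264 μm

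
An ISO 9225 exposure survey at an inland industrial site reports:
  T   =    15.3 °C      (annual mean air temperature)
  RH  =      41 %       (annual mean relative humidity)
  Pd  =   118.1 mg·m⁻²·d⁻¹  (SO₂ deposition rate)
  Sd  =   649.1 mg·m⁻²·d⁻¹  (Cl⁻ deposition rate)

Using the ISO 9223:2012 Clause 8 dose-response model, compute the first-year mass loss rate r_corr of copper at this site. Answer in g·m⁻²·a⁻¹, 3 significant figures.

r_corr = 6.09 g·m⁻²·a⁻¹

copper: T>10 °C ⇒ hinge -0.080·(15.3−10) = -0.4240
  SO₂ term: 0.0053·118.1^0.26·exp(0.059·41-0.4240) = 0.1347
  Sd branch = 0.01025·Sd^0.27·e^(0.036·RH+0.049·T) = 0.5453 μm/a
  sum: 0.1347 + 0.5453 → r_corr = 0.6801 μm/a
Convert to mass loss: 0.6801 μm/a × 8.96 g/cm³ = 6.093 g·m⁻²·a⁻¹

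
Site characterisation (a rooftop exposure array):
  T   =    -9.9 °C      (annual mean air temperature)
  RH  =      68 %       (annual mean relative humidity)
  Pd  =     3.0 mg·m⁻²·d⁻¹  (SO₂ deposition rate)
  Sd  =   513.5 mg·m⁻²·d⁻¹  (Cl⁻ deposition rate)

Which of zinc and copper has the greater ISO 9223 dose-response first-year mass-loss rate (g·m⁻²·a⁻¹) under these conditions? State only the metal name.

zinc

zinc: f(T) = +0.038·(T−10) [T≤10 °C] = -0.7562
  Pd branch = 0.0129·Pd^0.44·e^(0.046·RH+f) = 0.2242 μm/a
  Sd branch = 0.0175·Sd^0.57·e^(0.008·RH+0.085·T) = 0.4559 μm/a
  sum: 0.2242 + 0.4559 → r_corr = 0.68 μm/a
  mass loss = 0.68 μm/a × 7.14 g/cm³ = 4.856 g·m⁻²·a⁻¹
copper: T≤10 °C ⇒ hinge +0.126·(-9.9−10) = -2.5074
  SO₂ term: 0.0053·3.0^0.26·exp(0.059·68-2.5074) = 0.03175
  Sd branch = 0.01025·Sd^0.27·e^(0.036·RH+0.049·T) = 0.3936 μm/a
  sum: 0.03175 + 0.3936 → r_corr = 0.4253 μm/a
  mass loss = 0.4253 μm/a × 8.96 g/cm³ = 3.811 g·m⁻²·a⁻¹
Ordering by g·m⁻²·a⁻¹: zinc (4.86) > copper (3.81)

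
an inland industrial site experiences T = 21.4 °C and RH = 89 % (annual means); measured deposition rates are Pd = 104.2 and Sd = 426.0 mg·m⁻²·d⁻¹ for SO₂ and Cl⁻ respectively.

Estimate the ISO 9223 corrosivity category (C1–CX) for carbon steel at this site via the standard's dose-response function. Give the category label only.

CX

carbon steel: T>10 °C ⇒ hinge -0.054·(21.4−10) = -0.6156
  Pd branch = 1.77·Pd^0.52·e^(0.02·RH+f) = 63.53 μm/a
  Sd branch = 0.102·Sd^0.62·e^(0.033·RH+0.04·T) = 193.2 μm/a
  r_corr = 63.53 + 193.2 = 256.8 μm/a
257 μm/a falls in (200, 700] for carbon steel → category CX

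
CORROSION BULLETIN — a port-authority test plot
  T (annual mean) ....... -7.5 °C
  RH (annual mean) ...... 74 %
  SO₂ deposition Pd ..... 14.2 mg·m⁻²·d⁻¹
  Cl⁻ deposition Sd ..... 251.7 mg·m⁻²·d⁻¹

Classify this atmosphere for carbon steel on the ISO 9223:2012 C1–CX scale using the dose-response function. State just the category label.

C3

carbon steel: T≤10 °C ⇒ hinge +0.150·(-7.5−10) = -2.6250
  SO₂ term: 1.77·14.2^0.52·exp(0.02·74-2.6250) = 2.238
  Sd branch = 0.102·Sd^0.62·e^(0.033·RH+0.04·T) = 26.76 μm/a
  sum: 2.238 + 26.76 → r_corr = 28.99 μm/a
29 μm/a falls in (25, 50] for carbon steel → category C3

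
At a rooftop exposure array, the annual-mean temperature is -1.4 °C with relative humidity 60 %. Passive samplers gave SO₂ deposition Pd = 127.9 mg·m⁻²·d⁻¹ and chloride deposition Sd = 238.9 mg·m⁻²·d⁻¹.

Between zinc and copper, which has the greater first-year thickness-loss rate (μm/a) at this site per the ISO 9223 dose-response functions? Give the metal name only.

zinc: f(T) = +0.038·(T−10) [T≤10 °C] = -0.4332
  Pd branch = 0.0129·Pd^0.44·e^(0.046·RH+f) = 1.117 μm/a
  Cl⁻ term: 0.0175·238.9^0.57·exp(0.008·60+0.085·-1.4) = 0.5694
  r_corr = 1.117 + 0.5694 = 1.687 μm/a
copper: temperature factor f = +0.126·(-11.4) = -1.4364
  SO₂ term: 0.0053·127.9^0.26·exp(0.059·60-1.4364) = 0.1533
  Sd branch = 0.01025·Sd^0.27·e^(0.036·RH+0.049·T) = 0.364 μm/a
  r_corr = 0.1533 + 0.364 = 0.5174 μm/a
Ordering by μm/a: zinc (1.69) > copper (0.517)

zinc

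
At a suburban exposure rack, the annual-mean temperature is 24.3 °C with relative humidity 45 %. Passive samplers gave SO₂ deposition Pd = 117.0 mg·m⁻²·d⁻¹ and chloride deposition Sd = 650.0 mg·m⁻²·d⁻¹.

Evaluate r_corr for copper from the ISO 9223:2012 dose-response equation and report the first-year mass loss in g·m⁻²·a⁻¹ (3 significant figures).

r_corr = 9.52 g·m⁻²·a⁻¹

copper: temperature factor f = -0.080·(14.3) = -1.1440
  Pd branch = 0.0053·Pd^0.26·e^(0.059·RH+f) = 0.08284 μm/a
  Sd branch = 0.01025·Sd^0.27·e^(0.036·RH+0.049·T) = 0.9792 μm/a
  sum: 0.08284 + 0.9792 → r_corr = 1.062 μm/a
Convert to mass loss: 1.062 μm/a × 8.96 g/cm³ = 9.516 g·m⁻²·a⁻¹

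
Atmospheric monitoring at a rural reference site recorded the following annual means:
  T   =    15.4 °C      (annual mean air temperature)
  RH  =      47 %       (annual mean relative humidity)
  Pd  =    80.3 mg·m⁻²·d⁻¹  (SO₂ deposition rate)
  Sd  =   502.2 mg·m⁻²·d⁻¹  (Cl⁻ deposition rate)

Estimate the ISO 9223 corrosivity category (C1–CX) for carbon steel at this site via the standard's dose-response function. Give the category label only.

C4

carbon steel: T>10 °C ⇒ hinge -0.054·(15.4−10) = -0.2916
  Pd branch = 1.77·Pd^0.52·e^(0.02·RH+f) = 33.11 μm/a
  Cl⁻ term: 0.102·502.2^0.62·exp(0.033·47+0.04·15.4) = 42.1
  sum: 33.11 + 42.1 → r_corr = 75.21 μm/a
75.2 μm/a falls in (50, 80] for carbon steel → category C4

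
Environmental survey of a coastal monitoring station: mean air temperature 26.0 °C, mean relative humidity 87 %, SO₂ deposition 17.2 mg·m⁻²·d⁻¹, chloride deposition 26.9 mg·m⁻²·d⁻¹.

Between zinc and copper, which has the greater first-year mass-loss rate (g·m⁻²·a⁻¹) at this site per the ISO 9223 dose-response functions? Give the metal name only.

zinc: temperature factor f = -0.071·(16.0) = -1.1360
  sulphur-dioxide contribution → 0.7923 μm/a
  chloride contribution → 2.09 μm/a
  total first-year rate 2.882 μm/a
  mass loss = 2.882 μm/a × 7.14 g/cm³ = 20.58 g·m⁻²·a⁻¹
copper: f(T) = -0.080·(T−10) [T>10 °C] = -1.2800
  sulphur-dioxide contribution → 0.5234 μm/a
  chloride contribution → 2.043 μm/a
  ⇒ r_corr(copper) = 2.566 μm/a
  mass loss = 2.566 μm/a × 8.96 g/cm³ = 22.99 g·m⁻²·a⁻¹
Ordering by g·m⁻²·a⁻¹: copper (23) > zinc (20.6)

copper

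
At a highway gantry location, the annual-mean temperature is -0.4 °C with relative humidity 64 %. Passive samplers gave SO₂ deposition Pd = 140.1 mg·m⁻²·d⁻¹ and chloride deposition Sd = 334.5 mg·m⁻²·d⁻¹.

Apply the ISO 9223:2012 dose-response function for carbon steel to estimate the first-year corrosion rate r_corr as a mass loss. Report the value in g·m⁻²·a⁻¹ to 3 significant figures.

r_corr = 376 g·m⁻²·a⁻¹

carbon steel: temperature factor f = +0.150·(-10.4) = -1.5600
  Pd branch = 1.77·Pd^0.52·e^(0.02·RH+f) = 17.48 μm/a
  Sd branch = 0.102·Sd^0.62·e^(0.033·RH+0.04·T) = 30.48 μm/a
  r_corr = 17.48 + 30.48 = 47.96 μm/a
Convert to mass loss: 47.96 μm/a × 7.85 g/cm³ = 376.5 g·m⁻²·a⁻¹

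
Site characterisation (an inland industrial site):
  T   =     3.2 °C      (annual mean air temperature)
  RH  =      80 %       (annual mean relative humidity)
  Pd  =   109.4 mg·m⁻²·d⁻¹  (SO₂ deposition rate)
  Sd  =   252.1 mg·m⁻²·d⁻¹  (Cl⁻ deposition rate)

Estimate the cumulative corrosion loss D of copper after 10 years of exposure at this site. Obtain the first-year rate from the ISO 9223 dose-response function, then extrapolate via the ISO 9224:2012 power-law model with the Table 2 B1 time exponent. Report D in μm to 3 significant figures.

D(10) = 8.39 μm

copper: temperature factor f = +0.126·(-6.8) = -0.8568
  Pd branch = 0.0053·Pd^0.26·e^(0.059·RH+f) = 0.8554 μm/a
  Cl⁻ term: 0.01025·252.1^0.27·exp(0.036·80+0.049·3.2) = 0.9506
  sum: 0.8554 + 0.9506 → r_corr = 1.806 μm/a
ISO 9224: D(t) = r_corr · t^b with b = 0.667 (copper, B1)
  D(10) = 1.806 × 10^0.667 = 1.806 × 4.645 = 8.389 μm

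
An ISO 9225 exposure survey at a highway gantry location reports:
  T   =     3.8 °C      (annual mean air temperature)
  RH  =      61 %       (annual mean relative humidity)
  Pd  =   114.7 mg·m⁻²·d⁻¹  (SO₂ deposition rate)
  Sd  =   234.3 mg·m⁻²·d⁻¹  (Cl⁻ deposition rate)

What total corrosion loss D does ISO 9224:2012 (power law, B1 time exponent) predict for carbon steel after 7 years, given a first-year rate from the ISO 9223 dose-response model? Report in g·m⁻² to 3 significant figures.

carbon steel: T≤10 °C ⇒ hinge +0.150·(3.8−10) = -0.9300
  SO₂ term: 1.77·114.7^0.52·exp(0.02·61-0.9300) = 27.85
  Sd branch = 0.102·Sd^0.62·e^(0.033·RH+0.04·T) = 26.19 μm/a
  sum: 27.85 + 26.19 → r_corr = 54.04 μm/a
Long-term exponent b (ISO 9224 Table 2, B1) = 0.523
  D(7) = 54.04 × 7^0.523 = 54.04 × 2.767 = 149.5 μm
  Mass loss = 149.5 μm × 7.85 g/cm³ = 1174 g·m⁻²

D(7) = 1.17e+03 g·m⁻²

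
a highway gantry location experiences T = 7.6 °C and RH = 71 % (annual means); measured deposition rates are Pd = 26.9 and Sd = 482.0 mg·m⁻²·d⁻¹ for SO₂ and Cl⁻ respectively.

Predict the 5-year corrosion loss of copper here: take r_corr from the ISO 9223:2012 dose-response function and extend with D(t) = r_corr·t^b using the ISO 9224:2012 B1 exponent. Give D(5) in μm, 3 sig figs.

D(5) = 4.75 μm

copper: f(T) = +0.126·(T−10) [T≤10 °C] = -0.3024
  SO₂ term: 0.0053·26.9^0.26·exp(0.059·71-0.3024) = 0.6081
  Sd branch = 0.01025·Sd^0.27·e^(0.036·RH+0.049·T) = 1.016 μm/a
  r_corr = 0.6081 + 1.016 = 1.624 μm/a
Long-term exponent b (ISO 9224 Table 2, B1) = 0.667
  D(5) = 1.624 × 5^0.667 = 1.624 × 2.926 = 4.752 μm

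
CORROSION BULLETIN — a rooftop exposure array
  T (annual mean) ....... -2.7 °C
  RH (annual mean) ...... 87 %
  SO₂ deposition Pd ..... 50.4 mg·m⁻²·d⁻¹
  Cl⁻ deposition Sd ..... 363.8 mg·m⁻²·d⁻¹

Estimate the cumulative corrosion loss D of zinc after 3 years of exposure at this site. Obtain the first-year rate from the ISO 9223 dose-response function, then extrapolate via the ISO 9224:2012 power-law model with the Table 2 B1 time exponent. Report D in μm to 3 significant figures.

D(3) = 7.93 μm

zinc: temperature factor f = +0.038·(-12.7) = -0.4826
  SO₂ term: 0.0129·50.4^0.44·exp(0.046·87-0.4826) = 2.444
  Sd branch = 0.0175·Sd^0.57·e^(0.008·RH+0.085·T) = 0.8041 μm/a
  sum: 2.444 + 0.8041 → r_corr = 3.248 μm/a
Power-law: D(3) = r_corr · 3^0.813
  D(3) = 3.248 × 3^0.813 = 3.248 × 2.443 = 7.935 μm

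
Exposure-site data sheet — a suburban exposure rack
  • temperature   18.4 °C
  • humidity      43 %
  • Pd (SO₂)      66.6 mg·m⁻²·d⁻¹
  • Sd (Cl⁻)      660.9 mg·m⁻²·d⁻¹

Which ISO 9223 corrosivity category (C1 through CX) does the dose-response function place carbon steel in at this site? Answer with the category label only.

carbon steel: f(T) = -0.054·(T−10) [T>10 °C] = -0.4536
  SO₂ term: 1.77·66.6^0.52·exp(0.02·43-0.4536) = 23.59
  Sd branch = 0.102·Sd^0.62·e^(0.033·RH+0.04·T) = 49.32 μm/a
  r_corr = 23.59 + 49.32 = 72.9 μm/a
Category bounds: 50…80 μm/a bracket r_corr ⇒ C4

C4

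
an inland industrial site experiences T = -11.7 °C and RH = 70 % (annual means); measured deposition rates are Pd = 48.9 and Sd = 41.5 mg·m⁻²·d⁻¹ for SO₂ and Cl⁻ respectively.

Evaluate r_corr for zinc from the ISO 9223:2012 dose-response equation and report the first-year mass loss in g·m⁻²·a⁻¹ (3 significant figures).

r_corr = 6.27 g·m⁻²·a⁻¹

zinc: temperature factor f = +0.038·(-21.7) = -0.8246
  sulphur-dioxide contribution → 0.7838 μm/a
  chloride contribution → 0.09476 μm/a
  total first-year rate 0.8785 μm/a
Convert to mass loss: 0.8785 μm/a × 7.14 g/cm³ = 6.273 g·m⁻²·a⁻¹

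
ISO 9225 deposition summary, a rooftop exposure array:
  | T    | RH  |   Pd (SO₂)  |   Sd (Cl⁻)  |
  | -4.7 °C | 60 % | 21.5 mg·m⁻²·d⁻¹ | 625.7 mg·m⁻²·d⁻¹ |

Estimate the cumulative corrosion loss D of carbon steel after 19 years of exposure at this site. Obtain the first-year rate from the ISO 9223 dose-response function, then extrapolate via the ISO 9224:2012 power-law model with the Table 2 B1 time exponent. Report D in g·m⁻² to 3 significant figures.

carbon steel: f(T) = +0.150·(T−10) [T≤10 °C] = -2.2050
  Pd branch = 1.77·Pd^0.52·e^(0.02·RH+f) = 3.194 μm/a
  Cl⁻ term: 0.102·625.7^0.62·exp(0.033·60+0.04·-4.7) = 33.16
  sum: 3.194 + 33.16 → r_corr = 36.35 μm/a
Long-term exponent b (ISO 9224 Table 2, B1) = 0.523
  D(19) = 36.35 × 19^0.523 = 36.35 × 4.664 = 169.6 μm
  Mass loss = 169.6 μm × 7.85 g/cm³ = 1331 g·m⁻²

D(19) = 1.33e+03 g·m⁻²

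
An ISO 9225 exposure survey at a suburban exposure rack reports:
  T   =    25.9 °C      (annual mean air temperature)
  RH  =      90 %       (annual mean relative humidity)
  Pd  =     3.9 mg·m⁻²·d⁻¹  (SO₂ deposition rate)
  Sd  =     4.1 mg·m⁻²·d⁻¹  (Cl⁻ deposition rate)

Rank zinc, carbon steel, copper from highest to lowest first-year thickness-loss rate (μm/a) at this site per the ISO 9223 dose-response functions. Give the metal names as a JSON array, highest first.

["carbon steel", "copper", "zinc"]

zinc: f(T) = -0.071·(T−10) [T>10 °C] = -1.1289
  Pd branch = 0.0129·Pd^0.44·e^(0.046·RH+f) = 0.4768 μm/a
  Sd branch = 0.0175·Sd^0.57·e^(0.008·RH+0.085·T) = 0.7263 μm/a
  r_corr = 0.4768 + 0.7263 = 1.203 μm/a
carbon steel: T>10 °C ⇒ hinge -0.054·(25.9−10) = -0.8586
  SO₂ term: 1.77·3.9^0.52·exp(0.02·90-0.8586) = 9.208
  Cl⁻ term: 0.102·4.1^0.62·exp(0.033·90+0.04·25.9) = 13.44
  r_corr = 9.208 + 13.44 = 22.65 μm/a
copper: temperature factor f = -0.080·(15.9) = -1.2720
  Pd branch = 0.0053·Pd^0.26·e^(0.059·RH+f) = 0.4282 μm/a
  Sd branch = 0.01025·Sd^0.27·e^(0.036·RH+0.049·T) = 1.363 μm/a
  r_corr = 0.4282 + 1.363 = 1.791 μm/a
Ordering by μm/a: carbon steel (22.6) > copper (1.79) > zinc (1.2)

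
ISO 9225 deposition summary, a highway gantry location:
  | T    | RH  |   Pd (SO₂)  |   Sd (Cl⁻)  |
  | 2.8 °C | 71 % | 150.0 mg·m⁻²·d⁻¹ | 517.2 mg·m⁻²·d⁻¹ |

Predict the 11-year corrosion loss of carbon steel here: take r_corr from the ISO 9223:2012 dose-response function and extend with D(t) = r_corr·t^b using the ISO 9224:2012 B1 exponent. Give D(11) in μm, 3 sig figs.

D(11) = 318 μm

carbon steel: f(T) = +0.150·(T−10) [T≤10 °C] = -1.0800
  Pd branch = 1.77·Pd^0.52·e^(0.02·RH+f) = 33.67 μm/a
  Cl⁻ term: 0.102·517.2^0.62·exp(0.033·71+0.04·2.8) = 57.18
  r_corr = 33.67 + 57.18 = 90.85 μm/a
ISO 9224: D(t) = r_corr · t^b with b = 0.523 (carbon steel, B1)
  D(11) = 90.85 × 11^0.523 = 90.85 × 3.505 = 318.4 μm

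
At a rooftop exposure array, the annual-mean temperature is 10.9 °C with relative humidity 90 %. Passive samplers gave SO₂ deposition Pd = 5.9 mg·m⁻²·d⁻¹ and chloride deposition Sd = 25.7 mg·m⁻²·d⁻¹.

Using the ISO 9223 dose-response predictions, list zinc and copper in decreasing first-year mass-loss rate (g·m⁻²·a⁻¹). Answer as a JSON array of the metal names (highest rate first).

["copper", "zinc"]

zinc: temperature factor f = -0.071·(0.9) = -0.0639
  Pd branch = 0.0129·Pd^0.44·e^(0.046·RH+f) = 1.66 μm/a
  Cl⁻ term: 0.0175·25.7^0.57·exp(0.008·90+0.085·10.9) = 0.5778
  sum: 1.66 + 0.5778 → r_corr = 2.237 μm/a
  mass loss = 2.237 μm/a × 7.14 g/cm³ = 15.97 g·m⁻²·a⁻¹
copper: f(T) = -0.080·(T−10) [T>10 °C] = -0.0720
  Pd branch = 0.0053·Pd^0.26·e^(0.059·RH+f) = 1.583 μm/a
  Sd branch = 0.01025·Sd^0.27·e^(0.036·RH+0.049·T) = 1.073 μm/a
  sum: 1.583 + 1.073 → r_corr = 2.656 μm/a
  mass loss = 2.656 μm/a × 8.96 g/cm³ = 23.8 g·m⁻²·a⁻¹
Ordering by g·m⁻²·a⁻¹: copper (23.8) > zinc (16)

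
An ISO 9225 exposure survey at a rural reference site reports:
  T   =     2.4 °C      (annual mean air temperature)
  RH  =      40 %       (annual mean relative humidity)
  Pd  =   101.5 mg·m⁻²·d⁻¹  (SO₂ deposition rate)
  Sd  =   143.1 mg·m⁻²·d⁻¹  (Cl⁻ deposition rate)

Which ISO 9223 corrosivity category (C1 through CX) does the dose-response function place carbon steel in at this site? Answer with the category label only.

C2

carbon steel: temperature factor f = +0.150·(-7.6) = -1.1400
  SO₂ term: 1.77·101.5^0.52·exp(0.02·40-1.1400) = 13.92
  Sd branch = 0.102·Sd^0.62·e^(0.033·RH+0.04·T) = 9.121 μm/a
  r_corr = 13.92 + 9.121 = 23.04 μm/a
ISO 9223 Table 2 (carbon steel): 1.3 < 23 ≤ 25 μm/a ⇒ C2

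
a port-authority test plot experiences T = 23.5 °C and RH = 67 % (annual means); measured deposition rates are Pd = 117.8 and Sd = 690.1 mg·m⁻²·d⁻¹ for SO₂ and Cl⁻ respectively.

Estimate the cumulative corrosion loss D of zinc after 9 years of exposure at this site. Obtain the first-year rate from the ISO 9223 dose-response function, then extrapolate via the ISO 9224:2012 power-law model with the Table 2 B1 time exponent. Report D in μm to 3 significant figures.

zinc: temperature factor f = -0.071·(13.5) = -0.9585
  SO₂ term: 0.0129·117.8^0.44·exp(0.046·67-0.9585) = 0.8793
  Sd branch = 0.0175·Sd^0.57·e^(0.008·RH+0.085·T) = 9.152 μm/a
  sum: 0.8793 + 9.152 → r_corr = 10.03 μm/a
Long-term exponent b (ISO 9224 Table 2, B1) = 0.813
  D(9) = 10.03 × 9^0.813 = 10.03 × 5.968 = 59.86 μm

D(9) = 59.9 μm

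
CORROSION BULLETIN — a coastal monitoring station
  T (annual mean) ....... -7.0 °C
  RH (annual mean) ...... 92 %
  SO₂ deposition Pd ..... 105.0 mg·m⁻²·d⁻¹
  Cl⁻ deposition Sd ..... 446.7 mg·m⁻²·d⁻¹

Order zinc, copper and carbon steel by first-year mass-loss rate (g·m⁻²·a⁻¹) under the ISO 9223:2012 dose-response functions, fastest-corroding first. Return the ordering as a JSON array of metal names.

["carbon steel", "zinc", "copper"]

zinc: temperature factor f = +0.038·(-17.0) = -0.6460
  sulphur-dioxide contribution → 3.608 μm/a
  chloride contribution → 0.6528 μm/a
  total first-year rate 4.261 μm/a
  mass loss = 4.261 μm/a × 7.14 g/cm³ = 30.42 g·m⁻²·a⁻¹
copper: f(T) = +0.126·(T−10) [T≤10 °C] = -2.1420
  sulphur-dioxide contribution → 0.4752 μm/a
  chloride contribution → 1.037 μm/a
  ⇒ r_corr(copper) = 1.512 μm/a
  mass loss = 1.512 μm/a × 8.96 g/cm³ = 13.55 g·m⁻²·a⁻¹
carbon steel: f(T) = +0.150·(T−10) [T≤10 °C] = -2.5500
  sulphur-dioxide contribution → 9.787 μm/a
  chloride contribution → 70.55 μm/a
  total first-year rate 80.34 μm/a
  mass loss = 80.34 μm/a × 7.85 g/cm³ = 630.7 g·m⁻²·a⁻¹
Ordering by g·m⁻²·a⁻¹: carbon steel (631) > zinc (30.4) > copper (13.5)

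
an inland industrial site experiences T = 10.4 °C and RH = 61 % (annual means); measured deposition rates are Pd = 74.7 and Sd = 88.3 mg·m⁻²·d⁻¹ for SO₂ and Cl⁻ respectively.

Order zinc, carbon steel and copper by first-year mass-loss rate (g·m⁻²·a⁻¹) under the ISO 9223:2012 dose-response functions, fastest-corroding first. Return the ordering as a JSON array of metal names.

["carbon steel", "zinc", "copper"]

zinc: temperature factor f = -0.071·(0.4) = -0.0284
  Pd branch = 0.0129·Pd^0.44·e^(0.046·RH+f) = 1.384 μm/a
  Sd branch = 0.0175·Sd^0.57·e^(0.008·RH+0.085·T) = 0.8873 μm/a
  r_corr = 1.384 + 0.8873 = 2.271 μm/a
  mass loss = 2.271 μm/a × 7.14 g/cm³ = 16.22 g·m⁻²·a⁻¹
carbon steel: f(T) = -0.054·(T−10) [T>10 °C] = -0.0216
  Pd branch = 1.77·Pd^0.52·e^(0.02·RH+f) = 55.28 μm/a
  Cl⁻ term: 0.102·88.3^0.62·exp(0.033·61+0.04·10.4) = 18.62
  sum: 55.28 + 18.62 → r_corr = 73.9 μm/a
  mass loss = 73.9 μm/a × 7.85 g/cm³ = 580.1 g·m⁻²·a⁻¹
copper: temperature factor f = -0.080·(0.4) = -0.0320
  SO₂ term: 0.0053·74.7^0.26·exp(0.059·61-0.0320) = 0.5761
  Sd branch = 0.01025·Sd^0.27·e^(0.036·RH+0.049·T) = 0.5142 μm/a
  r_corr = 0.5761 + 0.5142 = 1.09 μm/a
  mass loss = 1.09 μm/a × 8.96 g/cm³ = 9.769 g·m⁻²·a⁻¹
Ordering by g·m⁻²·a⁻¹: carbon steel (580) > zinc (16.2) > copper (9.77)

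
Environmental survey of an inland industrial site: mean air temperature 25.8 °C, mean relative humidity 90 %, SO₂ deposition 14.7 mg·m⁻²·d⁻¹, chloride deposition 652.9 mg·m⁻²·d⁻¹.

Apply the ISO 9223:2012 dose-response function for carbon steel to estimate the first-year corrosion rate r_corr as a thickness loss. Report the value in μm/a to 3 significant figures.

r_corr = 329 μm/a

carbon steel: T>10 °C ⇒ hinge -0.054·(25.8−10) = -0.8532
  SO₂ term: 1.77·14.7^0.52·exp(0.02·90-0.8532) = 18.46
  Sd branch = 0.102·Sd^0.62·e^(0.033·RH+0.04·T) = 310.3 μm/a
  sum: 18.46 + 310.3 → r_corr = 328.8 μm/a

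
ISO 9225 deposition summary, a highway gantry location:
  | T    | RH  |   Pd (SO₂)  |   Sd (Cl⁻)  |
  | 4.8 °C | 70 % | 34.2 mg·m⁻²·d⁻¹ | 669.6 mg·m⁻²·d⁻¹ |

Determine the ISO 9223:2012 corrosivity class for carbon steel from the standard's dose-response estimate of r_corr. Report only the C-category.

carbon steel: temperature factor f = +0.150·(-5.2) = -0.7800
  SO₂ term: 1.77·34.2^0.52·exp(0.02·70-0.7800) = 20.65
  Cl⁻ term: 0.102·669.6^0.62·exp(0.033·70+0.04·4.8) = 70.34
  r_corr = 20.65 + 70.34 = 90.99 μm/a
ISO 9223 Table 2 (carbon steel): 80 < 91 ≤ 200 μm/a ⇒ C5

C5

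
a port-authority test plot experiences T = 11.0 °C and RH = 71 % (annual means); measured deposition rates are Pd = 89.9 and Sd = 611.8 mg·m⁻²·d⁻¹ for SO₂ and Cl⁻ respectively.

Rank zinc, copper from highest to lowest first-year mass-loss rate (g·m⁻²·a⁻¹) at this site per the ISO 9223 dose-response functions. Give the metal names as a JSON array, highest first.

zinc: temperature factor f = -0.071·(1.0) = -0.0710
  SO₂ term: 0.0129·89.9^0.44·exp(0.046·71-0.0710) = 2.279
  Cl⁻ term: 0.0175·611.8^0.57·exp(0.008·71+0.085·11.0) = 3.049
  r_corr = 2.279 + 3.049 = 5.328 μm/a
  mass loss = 5.328 μm/a × 7.14 g/cm³ = 38.04 g·m⁻²·a⁻¹
copper: f(T) = -0.080·(T−10) [T>10 °C] = -0.0800
  SO₂ term: 0.0053·89.9^0.26·exp(0.059·71-0.0800) = 1.039
  Sd branch = 0.01025·Sd^0.27·e^(0.036·RH+0.049·T) = 1.28 μm/a
  sum: 1.039 + 1.28 → r_corr = 2.319 μm/a
  mass loss = 2.319 μm/a × 8.96 g/cm³ = 20.78 g·m⁻²·a⁻¹
Ordering by g·m⁻²·a⁻¹: zinc (38) > copper (20.8)

["zinc", "copper"]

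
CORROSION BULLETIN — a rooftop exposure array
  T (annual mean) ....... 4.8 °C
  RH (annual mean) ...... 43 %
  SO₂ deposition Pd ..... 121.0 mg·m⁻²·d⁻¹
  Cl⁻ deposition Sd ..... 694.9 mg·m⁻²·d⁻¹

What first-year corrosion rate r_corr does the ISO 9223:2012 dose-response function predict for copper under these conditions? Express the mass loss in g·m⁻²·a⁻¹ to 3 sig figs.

copper: T≤10 °C ⇒ hinge +0.126·(4.8−10) = -0.6552
  SO₂ term: 0.0053·121.0^0.26·exp(0.059·43-0.6552) = 0.1211
  Cl⁻ term: 0.01025·694.9^0.27·exp(0.036·43+0.049·4.8) = 0.3568
  r_corr = 0.1211 + 0.3568 = 0.4779 μm/a
Convert to mass loss: 0.4779 μm/a × 8.96 g/cm³ = 4.282 g·m⁻²·a⁻¹

r_corr = 4.28 g·m⁻²·a⁻¹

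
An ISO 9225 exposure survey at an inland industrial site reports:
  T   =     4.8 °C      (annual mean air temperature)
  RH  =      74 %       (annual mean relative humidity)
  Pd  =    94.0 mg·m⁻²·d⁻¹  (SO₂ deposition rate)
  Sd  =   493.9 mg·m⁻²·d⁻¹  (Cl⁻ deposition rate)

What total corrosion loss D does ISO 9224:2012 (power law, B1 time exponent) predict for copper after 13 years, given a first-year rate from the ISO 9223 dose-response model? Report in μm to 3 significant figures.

D(13) = 9.40 μm

copper: temperature factor f = +0.126·(-5.2) = -0.6552
  SO₂ term: 0.0053·94.0^0.26·exp(0.059·74-0.6552) = 0.7061
  Sd branch = 0.01025·Sd^0.27·e^(0.036·RH+0.049·T) = 0.9934 μm/a
  r_corr = 0.7061 + 0.9934 = 1.699 μm/a
ISO 9224: D(t) = r_corr · t^b with b = 0.667 (copper, B1)
  D(13) = 1.699 × 13^0.667 = 1.699 × 5.534 = 9.404 μm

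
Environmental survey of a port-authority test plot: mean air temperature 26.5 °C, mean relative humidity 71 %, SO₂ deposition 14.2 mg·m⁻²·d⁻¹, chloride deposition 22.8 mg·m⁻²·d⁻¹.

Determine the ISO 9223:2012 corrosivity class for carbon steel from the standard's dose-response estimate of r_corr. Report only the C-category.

C3

carbon steel: f(T) = -0.054·(T−10) [T>10 °C] = -0.8910
  sulphur-dioxide contribution → 11.94 μm/a
  chloride contribution → 21.3 μm/a
  ⇒ r_corr(carbon steel) = 33.24 μm/a
Category bounds: 25…50 μm/a bracket r_corr ⇒ C3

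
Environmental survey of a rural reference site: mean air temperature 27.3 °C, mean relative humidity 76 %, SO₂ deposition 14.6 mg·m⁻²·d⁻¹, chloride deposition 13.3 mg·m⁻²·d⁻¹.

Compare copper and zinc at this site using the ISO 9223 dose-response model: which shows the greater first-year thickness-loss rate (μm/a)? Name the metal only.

zinc

copper: T>10 °C ⇒ hinge -0.080·(27.3−10) = -1.3840
  sulphur-dioxide contribution → 0.2362 μm/a
  chloride contribution → 1.212 μm/a
  total first-year rate 1.448 μm/a
zinc: f(T) = -0.071·(T−10) [T>10 °C] = -1.2283
  sulphur-dioxide contribution → 0.4053 μm/a
  chloride contribution → 1.43 μm/a
  ⇒ r_corr(zinc) = 1.836 μm/a
Ordering by μm/a: zinc (1.84) > copper (1.45)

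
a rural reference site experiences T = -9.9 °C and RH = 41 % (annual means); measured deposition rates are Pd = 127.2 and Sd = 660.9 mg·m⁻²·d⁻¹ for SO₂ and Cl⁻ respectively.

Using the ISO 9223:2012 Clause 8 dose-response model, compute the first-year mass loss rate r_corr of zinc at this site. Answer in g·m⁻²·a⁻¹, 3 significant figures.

zinc: f(T) = +0.038·(T−10) [T≤10 °C] = -0.7562
  Pd branch = 0.0129·Pd^0.44·e^(0.046·RH+f) = 0.3367 μm/a
  Sd branch = 0.0175·Sd^0.57·e^(0.008·RH+0.085·T) = 0.4241 μm/a
  r_corr = 0.3367 + 0.4241 = 0.7608 μm/a
Convert to mass loss: 0.7608 μm/a × 7.14 g/cm³ = 5.432 g·m⁻²·a⁻¹

r_corr = 5.43 g·m⁻²·a⁻¹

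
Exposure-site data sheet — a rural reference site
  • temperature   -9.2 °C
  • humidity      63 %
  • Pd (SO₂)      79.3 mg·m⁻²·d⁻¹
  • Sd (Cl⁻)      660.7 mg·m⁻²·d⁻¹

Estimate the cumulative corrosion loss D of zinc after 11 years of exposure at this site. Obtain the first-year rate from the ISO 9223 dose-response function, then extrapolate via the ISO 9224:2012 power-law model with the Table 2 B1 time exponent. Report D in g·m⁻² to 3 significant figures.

zinc: T≤10 °C ⇒ hinge +0.038·(-9.2−10) = -0.7296
  sulphur-dioxide contribution → 0.7727 μm/a
  chloride contribution → 0.5367 μm/a
  ⇒ r_corr(zinc) = 1.309 μm/a
Power-law: D(11) = r_corr · 11^0.813
  D(11) = 1.309 × 11^0.813 = 1.309 × 7.025 = 9.198 μm
  Mass loss = 9.198 μm × 7.14 g/cm³ = 65.68 g·m⁻²

D(11) = 65.7 g·m⁻²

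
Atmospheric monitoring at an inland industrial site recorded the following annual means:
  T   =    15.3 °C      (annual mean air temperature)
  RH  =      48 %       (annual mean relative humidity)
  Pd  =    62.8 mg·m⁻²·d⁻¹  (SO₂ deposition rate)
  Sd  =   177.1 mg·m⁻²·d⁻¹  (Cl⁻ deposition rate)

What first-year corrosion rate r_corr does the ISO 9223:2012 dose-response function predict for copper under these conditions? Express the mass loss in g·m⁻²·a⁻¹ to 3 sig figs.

copper: temperature factor f = -0.080·(5.3) = -0.4240
  SO₂ term: 0.0053·62.8^0.26·exp(0.059·48-0.4240) = 0.1728
  Cl⁻ term: 0.01025·177.1^0.27·exp(0.036·48+0.049·15.3) = 0.4941
  r_corr = 0.1728 + 0.4941 = 0.6669 μm/a
Convert to mass loss: 0.6669 μm/a × 8.96 g/cm³ = 5.975 g·m⁻²·a⁻¹

r_corr = 5.98 g·m⁻²·a⁻¹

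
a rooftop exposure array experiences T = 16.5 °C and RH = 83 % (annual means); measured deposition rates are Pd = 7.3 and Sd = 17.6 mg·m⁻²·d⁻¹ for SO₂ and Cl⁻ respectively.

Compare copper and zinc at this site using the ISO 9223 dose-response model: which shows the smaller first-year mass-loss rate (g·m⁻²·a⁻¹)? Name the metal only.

zinc

copper: temperature factor f = -0.080·(6.5) = -0.5200
  SO₂ term: 0.0053·7.3^0.26·exp(0.059·83-0.5200) = 0.7074
  Cl⁻ term: 0.01025·17.6^0.27·exp(0.036·83+0.049·16.5) = 0.9904
  r_corr = 0.7074 + 0.9904 = 1.698 μm/a
  mass loss = 1.698 μm/a × 8.96 g/cm³ = 15.21 g·m⁻²·a⁻¹
zinc: temperature factor f = -0.071·(6.5) = -0.4615
  SO₂ term: 0.0129·7.3^0.44·exp(0.046·83-0.4615) = 0.8875
  Cl⁻ term: 0.0175·17.6^0.57·exp(0.008·83+0.085·16.5) = 0.7087
  r_corr = 0.8875 + 0.7087 = 1.596 μm/a
  mass loss = 1.596 μm/a × 7.14 g/cm³ = 11.4 g·m⁻²·a⁻¹
Ordering by g·m⁻²·a⁻¹: copper (15.2) > zinc (11.4)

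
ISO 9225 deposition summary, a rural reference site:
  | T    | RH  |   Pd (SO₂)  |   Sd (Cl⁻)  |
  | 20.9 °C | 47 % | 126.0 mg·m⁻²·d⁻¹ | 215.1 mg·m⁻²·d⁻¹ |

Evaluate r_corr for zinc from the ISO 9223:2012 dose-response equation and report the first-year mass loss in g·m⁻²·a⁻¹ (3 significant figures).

r_corr = 26.1 g·m⁻²·a⁻¹

zinc: f(T) = -0.071·(T−10) [T>10 °C] = -0.7739
  sulphur-dioxide contribution → 0.4341 μm/a
  chloride contribution → 3.217 μm/a
  total first-year rate 3.651 μm/a
Convert to mass loss: 3.651 μm/a × 7.14 g/cm³ = 26.07 g·m⁻²·a⁻¹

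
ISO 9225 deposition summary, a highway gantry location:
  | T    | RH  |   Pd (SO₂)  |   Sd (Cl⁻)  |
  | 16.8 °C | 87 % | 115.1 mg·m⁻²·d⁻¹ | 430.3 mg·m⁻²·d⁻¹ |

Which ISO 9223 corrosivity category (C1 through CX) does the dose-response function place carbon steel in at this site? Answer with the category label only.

carbon steel: f(T) = -0.054·(T−10) [T>10 °C] = -0.3672
  SO₂ term: 1.77·115.1^0.52·exp(0.02·87-0.3672) = 82.4
  Cl⁻ term: 0.102·430.3^0.62·exp(0.033·87+0.04·16.8) = 151.4
  r_corr = 82.4 + 151.4 = 233.8 μm/a
ISO 9223 Table 2 (carbon steel): 200 < 234 ≤ 700 μm/a ⇒ CX

CX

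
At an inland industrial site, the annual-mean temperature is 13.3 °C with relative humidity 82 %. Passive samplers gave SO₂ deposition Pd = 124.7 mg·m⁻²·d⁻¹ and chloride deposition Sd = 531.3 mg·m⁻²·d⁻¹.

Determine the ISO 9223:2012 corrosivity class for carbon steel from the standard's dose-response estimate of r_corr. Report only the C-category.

CX

carbon steel: temperature factor f = -0.054·(3.3) = -0.1782
  SO₂ term: 1.77·124.7^0.52·exp(0.02·82-0.1782) = 93.9
  Cl⁻ term: 0.102·531.3^0.62·exp(0.033·82+0.04·13.3) = 127.2
  sum: 93.9 + 127.2 → r_corr = 221.1 μm/a
Category bounds: 200…700 μm/a bracket r_corr ⇒ CX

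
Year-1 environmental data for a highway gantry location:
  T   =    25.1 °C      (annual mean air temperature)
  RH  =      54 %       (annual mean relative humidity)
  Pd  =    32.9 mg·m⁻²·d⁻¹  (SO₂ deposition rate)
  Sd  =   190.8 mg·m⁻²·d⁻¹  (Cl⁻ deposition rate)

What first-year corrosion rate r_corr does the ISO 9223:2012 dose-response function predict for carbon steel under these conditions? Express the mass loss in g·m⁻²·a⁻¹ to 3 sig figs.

r_corr = 448 g·m⁻²·a⁻¹

carbon steel: T>10 °C ⇒ hinge -0.054·(25.1−10) = -0.8154
  sulphur-dioxide contribution → 14.19 μm/a
  chloride contribution → 42.9 μm/a
  total first-year rate 57.09 μm/a
Convert to mass loss: 57.09 μm/a × 7.85 g/cm³ = 448.2 g·m⁻²·a⁻¹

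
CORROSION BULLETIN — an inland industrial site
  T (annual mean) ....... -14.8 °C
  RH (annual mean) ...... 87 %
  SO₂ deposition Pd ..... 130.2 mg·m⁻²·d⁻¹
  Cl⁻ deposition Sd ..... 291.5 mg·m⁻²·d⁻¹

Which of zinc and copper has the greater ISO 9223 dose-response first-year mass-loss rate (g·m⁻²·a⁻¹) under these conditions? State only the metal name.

zinc: f(T) = +0.038·(T−10) [T≤10 °C] = -0.9424
  SO₂ term: 0.0129·130.2^0.44·exp(0.046·87-0.9424) = 2.343
  Sd branch = 0.0175·Sd^0.57·e^(0.008·RH+0.085·T) = 0.2534 μm/a
  sum: 2.343 + 0.2534 → r_corr = 2.596 μm/a
  mass loss = 2.596 μm/a × 7.14 g/cm³ = 18.54 g·m⁻²·a⁻¹
copper: f(T) = +0.126·(T−10) [T≤10 °C] = -3.1248
  SO₂ term: 0.0053·130.2^0.26·exp(0.059·87-3.1248) = 0.14
  Cl⁻ term: 0.01025·291.5^0.27·exp(0.036·87+0.049·-14.8) = 0.5265
  r_corr = 0.14 + 0.5265 = 0.6666 μm/a
  mass loss = 0.6666 μm/a × 8.96 g/cm³ = 5.973 g·m⁻²·a⁻¹
Ordering by g·m⁻²·a⁻¹: zinc (18.5) > copper (5.97)

zinc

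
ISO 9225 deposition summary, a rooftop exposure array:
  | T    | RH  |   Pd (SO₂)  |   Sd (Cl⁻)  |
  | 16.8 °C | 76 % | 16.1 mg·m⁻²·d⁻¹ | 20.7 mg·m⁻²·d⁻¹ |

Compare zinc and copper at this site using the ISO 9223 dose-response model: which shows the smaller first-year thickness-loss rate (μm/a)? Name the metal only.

copper

zinc: T>10 °C ⇒ hinge -0.071·(16.8−10) = -0.4828
  SO₂ term: 0.0129·16.1^0.44·exp(0.046·76-0.4828) = 0.8917
  Sd branch = 0.0175·Sd^0.57·e^(0.008·RH+0.085·T) = 0.754 μm/a
  sum: 0.8917 + 0.754 → r_corr = 1.646 μm/a
copper: f(T) = -0.080·(T−10) [T>10 °C] = -0.5440
  SO₂ term: 0.0053·16.1^0.26·exp(0.059·76-0.5440) = 0.5613
  Sd branch = 0.01025·Sd^0.27·e^(0.036·RH+0.049·T) = 0.8162 μm/a
  sum: 0.5613 + 0.8162 → r_corr = 1.377 μm/a
Ordering by μm/a: zinc (1.65) > copper (1.38)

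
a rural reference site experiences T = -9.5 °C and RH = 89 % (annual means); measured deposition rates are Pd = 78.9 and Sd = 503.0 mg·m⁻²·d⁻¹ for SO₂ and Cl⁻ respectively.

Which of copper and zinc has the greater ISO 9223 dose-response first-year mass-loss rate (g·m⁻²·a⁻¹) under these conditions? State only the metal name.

zinc

copper: f(T) = +0.126·(T−10) [T≤10 °C] = -2.4570
  Pd branch = 0.0053·Pd^0.26·e^(0.059·RH+f) = 0.2697 μm/a
  Sd branch = 0.01025·Sd^0.27·e^(0.036·RH+0.049·T) = 0.8501 μm/a
  sum: 0.2697 + 0.8501 → r_corr = 1.12 μm/a
  mass loss = 1.12 μm/a × 8.96 g/cm³ = 10.03 g·m⁻²·a⁻¹
zinc: temperature factor f = +0.038·(-19.5) = -0.7410
  SO₂ term: 0.0129·78.9^0.44·exp(0.046·89-0.7410) = 2.521
  Sd branch = 0.0175·Sd^0.57·e^(0.008·RH+0.085·T) = 0.5514 μm/a
  r_corr = 2.521 + 0.5514 = 3.072 μm/a
  mass loss = 3.072 μm/a × 7.14 g/cm³ = 21.93 g·m⁻²·a⁻¹
Ordering by g·m⁻²·a⁻¹: zinc (21.9) > copper (10)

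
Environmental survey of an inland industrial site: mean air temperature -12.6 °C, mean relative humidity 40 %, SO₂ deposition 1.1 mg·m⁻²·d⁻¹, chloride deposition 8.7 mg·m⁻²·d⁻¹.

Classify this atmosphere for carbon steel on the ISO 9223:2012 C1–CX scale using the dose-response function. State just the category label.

C1

carbon steel: f(T) = +0.150·(T−10) [T≤10 °C] = -3.3900
  sulphur-dioxide contribution → 0.1395 μm/a
  chloride contribution → 0.882 μm/a
  total first-year rate 1.022 μm/a
ISO 9223 Table 2 (carbon steel): 0 < 1.02 ≤ 1.3 μm/a ⇒ C1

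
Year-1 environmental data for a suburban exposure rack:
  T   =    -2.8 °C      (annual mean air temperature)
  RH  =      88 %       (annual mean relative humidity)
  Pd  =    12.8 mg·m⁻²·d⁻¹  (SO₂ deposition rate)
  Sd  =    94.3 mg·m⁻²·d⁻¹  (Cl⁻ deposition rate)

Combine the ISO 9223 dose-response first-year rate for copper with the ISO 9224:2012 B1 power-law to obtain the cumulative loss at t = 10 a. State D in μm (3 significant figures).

copper: T≤10 °C ⇒ hinge +0.126·(-2.8−10) = -1.6128
  Pd branch = 0.0053·Pd^0.26·e^(0.059·RH+f) = 0.3686 μm/a
  Sd branch = 0.01025·Sd^0.27·e^(0.036·RH+0.049·T) = 0.7246 μm/a
  r_corr = 0.3686 + 0.7246 = 1.093 μm/a
Power-law: D(10) = r_corr · 10^0.667
  D(10) = 1.093 × 10^0.667 = 1.093 × 4.645 = 5.078 μm

D(10) = 5.08 μm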